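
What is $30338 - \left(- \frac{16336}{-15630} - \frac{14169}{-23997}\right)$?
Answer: $\frac{1896392422453}{62512185} \approx 30336.0$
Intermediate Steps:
$30338 - \left(- \frac{16336}{-15630} - \frac{14169}{-23997}\right) = 30338 - \left(\left(-16336\right) \left(- \frac{1}{15630}\right) - - \frac{4723}{7999}\right) = 30338 - \left(\frac{8168}{7815} + \frac{4723}{7999}\right) = 30338 - \frac{102246077}{62512185} = \frac{1896392422453}{62512185}$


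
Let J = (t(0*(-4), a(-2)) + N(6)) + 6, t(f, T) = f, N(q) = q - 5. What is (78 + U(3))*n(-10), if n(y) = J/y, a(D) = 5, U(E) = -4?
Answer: -259/5 ≈ -51.800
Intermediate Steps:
N(q) = -5 + q
J = 7 (J = (0*(-4) + (-5 + 6)) + 6 = (0 + 1) + 6 = 1 + 6 = 7)
n(y) = 7/y
(78 + U(3))*n(-10) = (78 - 4)*(7/(-10)) = 74*(7*(-⅒)) = 74*(-7/10) = -259/5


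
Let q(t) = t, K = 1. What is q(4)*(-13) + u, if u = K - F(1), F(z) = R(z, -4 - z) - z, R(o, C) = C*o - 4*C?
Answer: -65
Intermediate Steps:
R(o, C) = -4*C + C*o
F(z) = -z + (-4 + z)*(-4 - z) (F(z) = (-4 - z)*(-4 + z) - z = (-4 + z)*(-4 - z) - z = -z + (-4 + z)*(-4 - z))
u = -13 (u = 1 - (16 - 1*1 - 1*1²) = 1 - (16 - 1 - 1*1) = 1 - (16 - 1 - 1) = 1 - 1*14 = 1 - 14 = -13)
q(4)*(-13) + u = 4*(-13) - 13 = -52 - 13 = -65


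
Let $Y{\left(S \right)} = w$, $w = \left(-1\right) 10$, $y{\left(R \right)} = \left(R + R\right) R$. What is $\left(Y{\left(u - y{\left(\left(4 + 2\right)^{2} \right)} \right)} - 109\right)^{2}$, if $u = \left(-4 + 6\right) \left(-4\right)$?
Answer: $14161$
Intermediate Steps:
$y{\left(R \right)} = 2 R^{2}$ ($y{\left(R \right)} = 2 R R = 2 R^{2}$)
$u = -8$ ($u = 2 \left(-4\right) = -8$)
$w = -10$
$Y{\left(S \right)} = -10$
$\left(Y{\left(u - y{\left(\left(4 + 2\right)^{2} \right)} \right)} - 109\right)^{2} = \left(-10 - 109\right)^{2} = \left(-119\right)^{2} = 14161$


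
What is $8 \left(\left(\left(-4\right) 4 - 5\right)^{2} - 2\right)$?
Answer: $3512$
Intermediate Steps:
$8 \left(\left(\left(-4\right) 4 - 5\right)^{2} - 2\right) = 8 \left(\left(-16 - 5\right)^{2} - 2\right) = 8 \left(\left(-21\right)^{2} - 2\right) = 8 \left(441 - 2\right) = 8 \cdot 439 = 3512$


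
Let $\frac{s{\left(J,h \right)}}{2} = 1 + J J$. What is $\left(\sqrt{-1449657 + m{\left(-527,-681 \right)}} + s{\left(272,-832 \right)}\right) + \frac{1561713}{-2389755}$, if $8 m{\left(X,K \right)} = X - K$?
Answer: $\frac{117870161879}{796585} + \frac{i \sqrt{5798551}}{2} \approx 1.4797 \cdot 10^{5} + 1204.0 i$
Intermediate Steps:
$m{\left(X,K \right)} = - \frac{K}{8} + \frac{X}{8}$ ($m{\left(X,K \right)} = \frac{X - K}{8} = - \frac{K}{8} + \frac{X}{8}$)
$s{\left(J,h \right)} = 2 + 2 J^{2}$ ($s{\left(J,h \right)} = 2 \left(1 + J J\right) = 2 \left(1 + J^{2}\right) = 2 + 2 J^{2}$)
$\left(\sqrt{-1449657 + m{\left(-527,-681 \right)}} + s{\left(272,-832 \right)}\right) + \frac{1561713}{-2389755} = \left(\sqrt{-1449657 + \left(\left(- \frac{1}{8}\right) \left(-681\right) + \frac{1}{8} \left(-527\right)\right)} + \left(2 + 2 \cdot 272^{2}\right)\right) + \frac{1561713}{-2389755} = \left(\sqrt{-1449657 + \left(\frac{681}{8} - \frac{527}{8}\right)} + \left(2 + 2 \cdot 73984\right)\right) + 1561713 \left(- \frac{1}{2389755}\right) = \left(\sqrt{-1449657 + \frac{77}{4}} + \left(2 + 147968\right)\right) - \frac{520571}{796585} = \left(\sqrt{- \frac{5798551}{4}} + 147970\right) - \frac{520571}{796585} = \left(\frac{i \sqrt{5798551}}{2} + 147970\right) - \frac{520571}{796585} = \left(147970 + \frac{i \sqrt{5798551}}{2}\right) - \frac{520571}{796585} = \frac{117870161879}{796585} + \frac{i \sqrt{5798551}}{2}$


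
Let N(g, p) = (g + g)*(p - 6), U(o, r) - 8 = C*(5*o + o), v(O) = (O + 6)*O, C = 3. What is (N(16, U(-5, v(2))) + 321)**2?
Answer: 6225025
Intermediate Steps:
v(O) = O*(6 + O) (v(O) = (6 + O)*O = O*(6 + O))
U(o, r) = 8 + 18*o (U(o, r) = 8 + 3*(5*o + o) = 8 + 3*(6*o) = 8 + 18*o)
N(g, p) = 2*g*(-6 + p) (N(g, p) = (2*g)*(-6 + p) = 2*g*(-6 + p))
(N(16, U(-5, v(2))) + 321)**2 = (2*16*(-6 + (8 + 18*(-5))) + 321)**2 = (2*16*(-6 + (8 - 90)) + 321)**2 = (2*16*(-6 - 82) + 321)**2 = (2*16*(-88) + 321)**2 = (-2816 + 321)**2 = (-2495)**2 = 6225025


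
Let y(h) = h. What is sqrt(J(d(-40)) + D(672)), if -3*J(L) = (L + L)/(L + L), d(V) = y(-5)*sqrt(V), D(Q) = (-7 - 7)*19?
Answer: I*sqrt(2397)/3 ≈ 16.32*I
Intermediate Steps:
D(Q) = -266 (D(Q) = -14*19 = -266)
d(V) = -5*sqrt(V)
J(L) = -1/3 (J(L) = -(L + L)/(3*(L + L)) = -2*L/(3*(2*L)) = -2*L*1/(2*L)/3 = -1/3*1 = -1/3)
sqrt(J(d(-40)) + D(672)) = sqrt(-1/3 - 266) = sqrt(-799/3) = I*sqrt(2397)/3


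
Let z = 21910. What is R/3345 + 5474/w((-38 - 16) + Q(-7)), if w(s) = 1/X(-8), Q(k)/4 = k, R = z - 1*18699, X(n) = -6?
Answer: -109859969/3345 ≈ -32843.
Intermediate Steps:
R = 3211 (R = 21910 - 1*18699 = 21910 - 18699 = 3211)
Q(k) = 4*k
w(s) = -⅙ (w(s) = 1/(-6) = -⅙)
R/3345 + 5474/w((-38 - 16) + Q(-7)) = 3211/3345 + 5474/(-⅙) = 3211*(1/3345) + 5474*(-6) = 3211/3345 - 32844 = -109859969/3345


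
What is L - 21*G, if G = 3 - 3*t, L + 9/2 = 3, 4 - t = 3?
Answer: -3/2 ≈ -1.5000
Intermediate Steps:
t = 1 (t = 4 - 1*3 = 4 - 3 = 1)
L = -3/2 (L = -9/2 + 3 = -3/2 ≈ -1.5000)
G = 0 (G = 3 - 3*1 = 3 - 3 = 0)
L - 21*G = -3/2 - 21*0 = -3/2 + 0 = -3/2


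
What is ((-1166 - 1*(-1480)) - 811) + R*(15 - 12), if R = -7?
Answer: -518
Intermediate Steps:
((-1166 - 1*(-1480)) - 811) + R*(15 - 12) = ((-1166 - 1*(-1480)) - 811) - 7*(15 - 12) = ((-1166 + 1480) - 811) - 7*3 = (314 - 811) - 21 = -497 - 21 = -518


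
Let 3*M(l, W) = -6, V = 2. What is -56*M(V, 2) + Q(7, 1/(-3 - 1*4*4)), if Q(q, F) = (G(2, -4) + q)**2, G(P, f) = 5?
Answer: 256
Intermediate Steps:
M(l, W) = -2 (M(l, W) = (1/3)*(-6) = -2)
Q(q, F) = (5 + q)**2
-56*M(V, 2) + Q(7, 1/(-3 - 1*4*4)) = -56*(-2) + (5 + 7)**2 = 112 + 12**2 = 112 + 144 = 256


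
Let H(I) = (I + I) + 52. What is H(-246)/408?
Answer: -55/51 ≈ -1.0784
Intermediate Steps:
H(I) = 52 + 2*I (H(I) = 2*I + 52 = 52 + 2*I)
H(-246)/408 = (52 + 2*(-246))/408 = (52 - 492)*(1/408) = -440*1/408 = -55/51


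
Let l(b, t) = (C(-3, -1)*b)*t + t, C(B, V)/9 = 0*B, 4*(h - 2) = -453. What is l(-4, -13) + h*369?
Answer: -164257/4 ≈ -41064.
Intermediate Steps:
h = -445/4 (h = 2 + (1/4)*(-453) = 2 - 453/4 = -445/4 ≈ -111.25)
C(B, V) = 0 (C(B, V) = 9*(0*B) = 9*0 = 0)
l(b, t) = t (l(b, t) = (0*b)*t + t = 0*t + t = 0 + t = t)
l(-4, -13) + h*369 = -13 - 445/4*369 = -13 - 164205/4 = -164257/4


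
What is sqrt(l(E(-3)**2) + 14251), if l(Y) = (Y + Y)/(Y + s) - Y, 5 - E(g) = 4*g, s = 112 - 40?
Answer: 22*sqrt(10415)/19 ≈ 118.17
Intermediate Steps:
s = 72
E(g) = 5 - 4*g
l(Y) = -Y + 2*Y/(72 + Y) (l(Y) = (Y + Y)/(Y + 72) - Y = (2*Y)/(72 + Y) - Y = 2*Y/(72 + Y) - Y = -Y + 2*Y/(72 + Y))
sqrt(l(E(-3)**2) + 14251) = sqrt(-(5 - 4*(-3))**2*(70 + (5 - 4*(-3))**2)/(72 + (5 - 4*(-3))**2) + 14251) = sqrt(-(5 + 12)**2*(70 + (5 + 12)**2)/(72 + (5 + 12)**2) + 14251) = sqrt(-1*17**2*(70 + 17**2)/(72 + 17**2) + 14251) = sqrt(-1*289*(70 + 289)/(72 + 289) + 14251) = sqrt(-1*289*359/361 + 14251) = sqrt(-1*289*1/361*359 + 14251) = sqrt(-103751/361 + 14251) = sqrt(5040860/361) = 22*sqrt(10415)/19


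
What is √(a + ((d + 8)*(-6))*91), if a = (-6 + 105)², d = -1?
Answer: √5979 ≈ 77.324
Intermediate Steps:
a = 9801 (a = 99² = 9801)
√(a + ((d + 8)*(-6))*91) = √(9801 + ((-1 + 8)*(-6))*91) = √(9801 + (7*(-6))*91) = √(9801 - 42*91) = √(9801 - 3822) = √5979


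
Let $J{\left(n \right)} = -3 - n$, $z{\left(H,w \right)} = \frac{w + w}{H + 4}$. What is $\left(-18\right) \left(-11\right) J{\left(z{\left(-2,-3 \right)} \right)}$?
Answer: $0$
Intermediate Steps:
$z{\left(H,w \right)} = \frac{2 w}{4 + H}$
$\left(-18\right) \left(-11\right) J{\left(z{\left(-2,-3 \right)} \right)} = \left(-18\right) \left(-11\right) \left(-3 - 2 \left(-3\right) \frac{1}{4 - 2}\right) = 198 \left(-3 - 2 \left(-3\right) \frac{1}{2}\right) = 198 \left(-3 - -3\right) = 198 \left(-3 + 3\right) = 198 \cdot 0 = 0$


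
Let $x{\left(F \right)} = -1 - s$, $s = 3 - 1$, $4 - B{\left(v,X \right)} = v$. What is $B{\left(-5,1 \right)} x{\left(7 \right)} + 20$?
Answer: $-7$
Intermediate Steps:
$B{\left(v,X \right)} = 4 - v$
$s = 2$
$x{\left(F \right)} = -3$ ($x{\left(F \right)} = -1 - 2 = -3$)
$B{\left(-5,1 \right)} x{\left(7 \right)} + 20 = \left(4 - -5\right) \left(-3\right) + 20 = \left(4 + 5\right) \left(-3\right) + 20 = 9 \left(-3\right) + 20 = -27 + 20 = -7$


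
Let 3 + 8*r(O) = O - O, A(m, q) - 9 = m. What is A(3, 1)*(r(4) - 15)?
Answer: -369/2 ≈ -184.50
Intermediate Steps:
A(m, q) = 9 + m
r(O) = -3/8 (r(O) = -3/8 + (O - O)/8 = -3/8 + (1/8)*0 = -3/8 + 0 = -3/8)
A(3, 1)*(r(4) - 15) = (9 + 3)*(-3/8 - 15) = 12*(-123/8) = -369/2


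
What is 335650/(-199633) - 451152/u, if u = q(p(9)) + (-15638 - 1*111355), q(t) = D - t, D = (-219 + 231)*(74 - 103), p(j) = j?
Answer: 375553966/201771925 ≈ 1.8613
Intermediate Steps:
D = -348 (D = 12*(-29) = -348)
q(t) = -348 - t
u = -127350 (u = (-348 - 1*9) + (-15638 - 1*111355) = (-348 - 9) + (-15638 - 111355) = -357 - 126993 = -127350)
335650/(-199633) - 451152/u = 335650/(-199633) - 451152/(-127350) = 335650*(-1/199633) - 451152*(-1/127350) = -47950/28519 + 25064/7075 = 375553966/201771925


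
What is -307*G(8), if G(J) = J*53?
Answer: -130168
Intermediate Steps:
G(J) = 53*J
-307*G(8) = -16271*8 = -307*424 = -130168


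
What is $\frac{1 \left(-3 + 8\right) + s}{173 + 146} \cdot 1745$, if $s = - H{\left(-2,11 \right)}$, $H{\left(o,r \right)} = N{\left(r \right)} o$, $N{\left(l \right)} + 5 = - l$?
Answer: $- \frac{47115}{319} \approx -147.7$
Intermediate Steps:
$N{\left(l \right)} = -5 - l$
$H{\left(o,r \right)} = o \left(-5 - r\right)$ ($H{\left(o,r \right)} = \left(-5 - r\right) o = o \left(-5 - r\right)$)
$s = -32$ ($s = - \left(-1\right) \left(-2\right) \left(5 + 11\right) = - \left(-1\right) \left(-2\right) 16 = \left(-1\right) 32 = -32$)
$\frac{1 \left(-3 + 8\right) + s}{173 + 146} \cdot 1745 = \frac{1 \left(-3 + 8\right) - 32}{173 + 146} \cdot 1745 = \frac{1 \cdot 5 - 32}{319} \cdot 1745 = \left(5 - 32\right) \frac{1}{319} \cdot 1745 = \left(-27\right) \frac{1}{319} \cdot 1745 = \left(- \frac{27}{319}\right) 1745 = - \frac{47115}{319}$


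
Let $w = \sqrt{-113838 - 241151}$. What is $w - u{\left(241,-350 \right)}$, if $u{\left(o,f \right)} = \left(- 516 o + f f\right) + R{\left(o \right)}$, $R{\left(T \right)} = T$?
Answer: $1615 + i \sqrt{354989} \approx 1615.0 + 595.81 i$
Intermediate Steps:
$u{\left(o,f \right)} = f^{2} - 515 o$ ($u{\left(o,f \right)} = \left(- 516 o + f f\right) + o = \left(- 516 o + f^{2}\right) + o = \left(f^{2} - 516 o\right) + o = f^{2} - 515 o$)
$w = i \sqrt{354989}$ ($w = \sqrt{-354989} = i \sqrt{354989} \approx 595.81 i$)
$w - u{\left(241,-350 \right)} = i \sqrt{354989} - \left(\left(-350\right)^{2} - 124115\right) = i \sqrt{354989} - \left(122500 - 124115\right) = i \sqrt{354989} - -1615 = i \sqrt{354989} + 1615 = 1615 + i \sqrt{354989}$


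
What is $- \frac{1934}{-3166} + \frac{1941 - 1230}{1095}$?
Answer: $\frac{728126}{577795} \approx 1.2602$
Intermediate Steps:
$- \frac{1934}{-3166} + \frac{1941 - 1230}{1095} = \left(-1934\right) \left(- \frac{1}{3166}\right) + \left(1941 - 1230\right) \frac{1}{1095} = \frac{967}{1583} + 711 \cdot \frac{1}{1095} = \frac{967}{1583} + \frac{237}{365} = \frac{728126}{577795}$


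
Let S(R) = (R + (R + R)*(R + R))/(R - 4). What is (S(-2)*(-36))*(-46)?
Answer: -3864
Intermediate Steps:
S(R) = (R + 4*R²)/(-4 + R) (S(R) = (R + (2*R)*(2*R))/(-4 + R) = (R + 4*R²)/(-4 + R))
(S(-2)*(-36))*(-46) = (-2*(1 + 4*(-2))/(-4 - 2)*(-36))*(-46) = (-2*(1 - 8)/(-6)*(-36))*(-46) = (-2*(-⅙)*(-7)*(-36))*(-46) = -7/3*(-36)*(-46) = 84*(-46) = -3864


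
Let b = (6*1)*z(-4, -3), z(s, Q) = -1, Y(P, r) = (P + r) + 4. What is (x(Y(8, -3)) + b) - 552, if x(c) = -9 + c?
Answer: -558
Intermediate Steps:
Y(P, r) = 4 + P + r
b = -6 (b = (6*1)*(-1) = 6*(-1) = -6)
(x(Y(8, -3)) + b) - 552 = ((-9 + (4 + 8 - 3)) - 6) - 552 = ((-9 + 9) - 6) - 552 = (0 - 6) - 552 = -6 - 552 = -558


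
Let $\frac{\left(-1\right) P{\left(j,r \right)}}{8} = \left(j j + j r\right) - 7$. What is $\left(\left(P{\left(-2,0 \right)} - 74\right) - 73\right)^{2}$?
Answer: $15129$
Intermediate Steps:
$P{\left(j,r \right)} = 56 - 8 j^{2} - 8 j r$ ($P{\left(j,r \right)} = - 8 \left(\left(j j + j r\right) - 7\right) = - 8 \left(\left(j^{2} + j r\right) - 7\right) = - 8 \left(-7 + j^{2} + j r\right) = 56 - 8 j^{2} - 8 j r$)
$\left(\left(P{\left(-2,0 \right)} - 74\right) - 73\right)^{2} = \left(\left(\left(56 - 8 \left(-2\right)^{2} - \left(-16\right) 0\right) - 74\right) - 73\right)^{2} = \left(\left(\left(56 - 32 + 0\right) - 74\right) - 73\right)^{2} = \left(\left(24 - 74\right) - 73\right)^{2} = \left(-50 - 73\right)^{2} = \left(-123\right)^{2} = 15129$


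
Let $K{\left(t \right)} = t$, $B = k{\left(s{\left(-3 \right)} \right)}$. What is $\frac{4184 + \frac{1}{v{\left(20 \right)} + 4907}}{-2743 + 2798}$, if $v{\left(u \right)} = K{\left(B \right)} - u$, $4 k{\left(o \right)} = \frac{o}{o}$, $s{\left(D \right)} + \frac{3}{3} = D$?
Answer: $\frac{16358604}{215039} \approx 76.073$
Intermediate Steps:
$s{\left(D \right)} = -1 + D$
$k{\left(o \right)} = \frac{1}{4}$ ($k{\left(o \right)} = \frac{o \frac{1}{o}}{4} = \frac{1}{4} \cdot 1 = \frac{1}{4}$)
$B = \frac{1}{4} \approx 0.25$
$v{\left(u \right)} = \frac{1}{4} - u$
$\frac{4184 + \frac{1}{v{\left(20 \right)} + 4907}}{-2743 + 2798} = \frac{4184 + \frac{1}{\left(\frac{1}{4} - 20\right) + 4907}}{-2743 + 2798} = \frac{4184 + \frac{1}{\left(\frac{1}{4} - 20\right) + 4907}}{55} = \left(4184 + \frac{1}{- \frac{79}{4} + 4907}\right) \frac{1}{55} = \left(4184 + \frac{1}{\frac{19549}{4}}\right) \frac{1}{55} = \left(4184 + \frac{4}{19549}\right) \frac{1}{55} = \frac{81793020}{19549} \cdot \frac{1}{55} = \frac{16358604}{215039}$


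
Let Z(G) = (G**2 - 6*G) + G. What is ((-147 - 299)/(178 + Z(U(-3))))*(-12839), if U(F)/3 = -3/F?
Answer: 2863097/86 ≈ 33292.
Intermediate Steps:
U(F) = -9/F (U(F) = 3*(-3/F) = -9/F)
Z(G) = G**2 - 5*G
((-147 - 299)/(178 + Z(U(-3))))*(-12839) = ((-147 - 299)/(178 + (-9/(-3))*(-5 - 9/(-3))))*(-12839) = -446/(178 + (-9*(-1/3))*(-5 - 9*(-1/3)))*(-12839) = -446/(178 + 3*(-5 + 3))*(-12839) = -446/(178 + 3*(-2))*(-12839) = -446/(178 - 6)*(-12839) = -446/172*(-12839) = -446*1/172*(-12839) = -223/86*(-12839) = 2863097/86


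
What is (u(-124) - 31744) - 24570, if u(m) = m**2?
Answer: -40938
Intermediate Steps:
(u(-124) - 31744) - 24570 = ((-124)**2 - 31744) - 24570 = (15376 - 31744) - 24570 = -16368 - 24570 = -40938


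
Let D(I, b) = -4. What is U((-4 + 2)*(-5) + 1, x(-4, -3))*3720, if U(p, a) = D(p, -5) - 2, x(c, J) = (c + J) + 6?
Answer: -22320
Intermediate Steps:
x(c, J) = 6 + J + c (x(c, J) = (J + c) + 6 = 6 + J + c)
U(p, a) = -6 (U(p, a) = -4 - 2 = -6)
U((-4 + 2)*(-5) + 1, x(-4, -3))*3720 = -6*3720 = -22320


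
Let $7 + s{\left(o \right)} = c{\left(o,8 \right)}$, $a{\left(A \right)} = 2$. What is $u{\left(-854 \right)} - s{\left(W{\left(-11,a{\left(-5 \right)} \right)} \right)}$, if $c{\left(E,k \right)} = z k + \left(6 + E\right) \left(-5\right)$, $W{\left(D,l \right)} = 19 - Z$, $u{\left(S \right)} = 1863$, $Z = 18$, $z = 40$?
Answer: $1585$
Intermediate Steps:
$W{\left(D,l \right)} = 1$ ($W{\left(D,l \right)} = 19 - 18 = 1$)
$c{\left(E,k \right)} = -30 - 5 E + 40 k$ ($c{\left(E,k \right)} = 40 k + \left(6 + E\right) \left(-5\right) = 40 k - \left(30 + 5 E\right) = -30 - 5 E + 40 k$)
$s{\left(o \right)} = 283 - 5 o$ ($s{\left(o \right)} = -7 - \left(-290 + 5 o\right) = 283 - 5 o$)
$u{\left(-854 \right)} - s{\left(W{\left(-11,a{\left(-5 \right)} \right)} \right)} = 1863 - \left(283 - 5\right) = 1863 - 278 = 1585$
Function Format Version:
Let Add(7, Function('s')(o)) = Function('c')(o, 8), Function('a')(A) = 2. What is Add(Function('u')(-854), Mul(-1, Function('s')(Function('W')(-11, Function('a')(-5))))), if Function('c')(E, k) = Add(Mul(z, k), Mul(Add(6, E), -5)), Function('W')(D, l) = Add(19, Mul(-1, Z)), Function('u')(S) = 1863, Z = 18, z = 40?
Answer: 1585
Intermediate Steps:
Function('W')(D, l) = 1 (Function('W')(D, l) = Add(19, Mul(-1, 18)) = Add(19, -18) = 1)
Function('c')(E, k) = Add(-30, Mul(-5, E), Mul(40, k)) (Function('c')(E, k) = Add(Mul(40, k), Mul(Add(6, E), -5)) = Add(Mul(40, k), Add(-30, Mul(-5, E))) = Add(-30, Mul(-5, E), Mul(40, k)))
Function('s')(o) = Add(283, Mul(-5, o)) (Function('s')(o) = Add(-7, Add(-30, Mul(-5, o), Mul(40, 8))) = Add(-7, Add(-30, Mul(-5, o), 320)) = Add(-7, Add(290, Mul(-5, o))) = Add(283, Mul(-5, o)))
Add(Function('u')(-854), Mul(-1, Function('s')(Function('W')(-11, Function('a')(-5))))) = Add(1863, Mul(-1, Add(283, Mul(-5, 1)))) = Add(1863, Mul(-1, Add(283, -5))) = Add(1863, Mul(-1, 278)) = Add(1863, -278) = 1585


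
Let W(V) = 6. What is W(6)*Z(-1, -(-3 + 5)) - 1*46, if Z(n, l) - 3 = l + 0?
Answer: -40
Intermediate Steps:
Z(n, l) = 3 + l (Z(n, l) = 3 + (l + 0) = 3 + l)
W(6)*Z(-1, -(-3 + 5)) - 1*46 = 6*(3 - (-3 + 5)) - 1*46 = 6*(3 - 1*2) - 46 = 6*(3 - 2) - 46 = 6*1 - 46 = 6 - 46 = -40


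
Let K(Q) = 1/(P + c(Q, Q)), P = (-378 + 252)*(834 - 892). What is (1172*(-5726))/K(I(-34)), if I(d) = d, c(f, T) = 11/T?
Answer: -833694983996/17 ≈ -4.9041e+10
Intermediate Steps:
P = 7308 (P = -126*(-58) = 7308)
K(Q) = 1/(7308 + 11/Q)
(1172*(-5726))/K(I(-34)) = (1172*(-5726))/((-34/(11 + 7308*(-34)))) = -6710872/((-34/(11 - 248472))) = -6710872/((-34/(-248461))) = -6710872/((-34*(-1/248461))) = -6710872/34/248461 = -6710872*248461/34 = -833694983996/17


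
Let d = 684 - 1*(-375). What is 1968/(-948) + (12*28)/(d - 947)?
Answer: 73/79 ≈ 0.92405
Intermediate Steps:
d = 1059 (d = 684 + 375 = 1059)
1968/(-948) + (12*28)/(d - 947) = 1968/(-948) + (12*28)/(1059 - 947) = 1968*(-1/948) + 336/112 = -164/79 + 336*(1/112) = -164/79 + 3 = 73/79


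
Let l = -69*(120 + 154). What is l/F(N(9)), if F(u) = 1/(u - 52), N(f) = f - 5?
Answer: 907488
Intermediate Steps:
N(f) = -5 + f
l = -18906 (l = -69*274 = -18906)
F(u) = 1/(-52 + u)
l/F(N(9)) = -18906/(1/(-52 + (-5 + 9))) = -18906/(1/(-52 + 4)) = -18906/(1/(-48)) = -18906/(-1/48) = -18906*(-48) = 907488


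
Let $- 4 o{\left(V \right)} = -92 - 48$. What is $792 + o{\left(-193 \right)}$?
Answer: $827$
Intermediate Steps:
$o{\left(V \right)} = 35$ ($o{\left(V \right)} = - \frac{-92 - 48}{4} = \left(- \frac{1}{4}\right) \left(-140\right) = 35$)
$792 + o{\left(-193 \right)} = 792 + 35 = 827$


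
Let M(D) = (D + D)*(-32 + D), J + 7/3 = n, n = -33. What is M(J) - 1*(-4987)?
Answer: 87707/9 ≈ 9745.2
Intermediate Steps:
J = -106/3 (J = -7/3 - 33 = -106/3 ≈ -35.333)
M(D) = 2*D*(-32 + D) (M(D) = (2*D)*(-32 + D) = 2*D*(-32 + D))
M(J) - 1*(-4987) = 2*(-106/3)*(-32 - 106/3) - 1*(-4987) = 2*(-106/3)*(-202/3) + 4987 = 42824/9 + 4987 = 87707/9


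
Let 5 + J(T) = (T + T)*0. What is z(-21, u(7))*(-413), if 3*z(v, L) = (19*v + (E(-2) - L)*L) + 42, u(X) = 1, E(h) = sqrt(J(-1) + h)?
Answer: 147854/3 - 413*I*sqrt(7)/3 ≈ 49285.0 - 364.23*I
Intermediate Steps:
J(T) = -5 (J(T) = -5 + (T + T)*0 = -5 + (2*T)*0 = -5 + 0 = -5)
E(h) = sqrt(-5 + h)
z(v, L) = 14 + 19*v/3 + L*(-L + I*sqrt(7))/3 (z(v, L) = ((19*v + (sqrt(-5 - 2) - L)*L) + 42)/3 = ((19*v + (sqrt(-7) - L)*L) + 42)/3 = ((19*v + (I*sqrt(7) - L)*L) + 42)/3 = ((19*v + (-L + I*sqrt(7))*L) + 42)/3 = ((19*v + L*(-L + I*sqrt(7))) + 42)/3 = (42 + 19*v + L*(-L + I*sqrt(7)))/3 = 14 + 19*v/3 + L*(-L + I*sqrt(7))/3)
z(-21, u(7))*(-413) = (14 - 1/3*1**2 + (19/3)*(-21) + (1/3)*I*1*sqrt(7))*(-413) = (14 - 1/3*1 - 133 + I*sqrt(7)/3)*(-413) = (14 - 1/3 - 133 + I*sqrt(7)/3)*(-413) = (-358/3 + I*sqrt(7)/3)*(-413) = 147854/3 - 413*I*sqrt(7)/3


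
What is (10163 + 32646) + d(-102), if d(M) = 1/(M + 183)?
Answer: 3467530/81 ≈ 42809.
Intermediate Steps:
d(M) = 1/(183 + M)
(10163 + 32646) + d(-102) = (10163 + 32646) + 1/(183 - 102) = 42809 + 1/81 = 3467530/81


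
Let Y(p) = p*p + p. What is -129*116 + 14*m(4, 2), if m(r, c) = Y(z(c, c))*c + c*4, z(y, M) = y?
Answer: -14684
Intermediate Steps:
Y(p) = p + p**2 (Y(p) = p**2 + p = p + p**2)
m(r, c) = 4*c + c**2*(1 + c) (m(r, c) = (c*(1 + c))*c + c*4 = c**2*(1 + c) + 4*c = 4*c + c**2*(1 + c))
-129*116 + 14*m(4, 2) = -129*116 + 14*(2*(4 + 2*(1 + 2))) = -14964 + 14*(2*(4 + 2*3)) = -14964 + 14*(2*(4 + 6)) = -14964 + 14*(2*10) = -14964 + 14*20 = -14964 + 280 = -14684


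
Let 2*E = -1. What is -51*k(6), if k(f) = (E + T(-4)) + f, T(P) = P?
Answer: -153/2 ≈ -76.500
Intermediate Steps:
E = -½ (E = (½)*(-1) = -½ ≈ -0.50000)
k(f) = -9/2 + f (k(f) = (-½ - 4) + f = -9/2 + f)
-51*k(6) = -51*(-9/2 + 6) = -51*3/2 = -153/2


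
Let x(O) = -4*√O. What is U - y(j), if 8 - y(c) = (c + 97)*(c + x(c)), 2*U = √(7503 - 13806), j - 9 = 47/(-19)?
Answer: 241020/361 - 15736*√589/361 + I*√6303/2 ≈ -390.25 + 39.696*I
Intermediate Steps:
j = 124/19 (j = 9 + 47/(-19) = 9 + 47*(-1/19) = 9 - 47/19 = 124/19 ≈ 6.5263)
U = I*√6303/2 (U = √(7503 - 13806)/2 = √(-6303)/2 = (I*√6303)/2 = I*√6303/2 ≈ 39.696*I)
y(c) = 8 - (97 + c)*(c - 4*√c) (y(c) = 8 - (c + 97)*(c - 4*√c) = 8 - (97 + c)*(c - 4*√c))
U - y(j) = I*√6303/2 - (8 - (124/19)² - 97*124/19 + 4*(124/19)^(3/2) + 388*√(124/19)) = I*√6303/2 - (8 - 1*15376/361 - 12028/19 + 4*(248*√589/361) + 388*(2*√589/19)) = I*√6303/2 - (8 - 15376/361 - 12028/19 + 992*√589/361 + 776*√589/19) = I*√6303/2 - (-241020/361 + 15736*√589/361) = I*√6303/2 + (241020/361 - 15736*√589/361) = 241020/361 - 15736*√589/361 + I*√6303/2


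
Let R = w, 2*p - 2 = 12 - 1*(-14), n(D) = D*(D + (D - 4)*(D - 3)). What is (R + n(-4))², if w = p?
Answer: 37636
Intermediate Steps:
n(D) = D*(D + (-4 + D)*(-3 + D))
p = 14 (p = 1 + (12 - 1*(-14))/2 = 1 + (12 + 14)/2 = 1 + (½)*26 = 1 + 13 = 14)
w = 14
R = 14
(R + n(-4))² = (14 - 4*(12 + (-4)² - 6*(-4)))² = (14 - 4*(12 + 16 + 24))² = (14 - 4*52)² = (14 - 208)² = (-194)² = 37636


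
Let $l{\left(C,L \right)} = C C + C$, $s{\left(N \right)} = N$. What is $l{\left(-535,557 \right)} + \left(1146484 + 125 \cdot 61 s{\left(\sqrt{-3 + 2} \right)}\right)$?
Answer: $1432174 + 7625 i \approx 1.4322 \cdot 10^{6} + 7625.0 i$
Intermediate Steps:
$l{\left(C,L \right)} = C + C^{2}$ ($l{\left(C,L \right)} = C^{2} + C = C + C^{2}$)
$l{\left(-535,557 \right)} + \left(1146484 + 125 \cdot 61 s{\left(\sqrt{-3 + 2} \right)}\right) = - 535 \left(1 - 535\right) + \left(1146484 + 125 \cdot 61 \sqrt{-3 + 2}\right) = \left(-535\right) \left(-534\right) + \left(1146484 + 7625 \sqrt{-1}\right) = 285690 + \left(1146484 + 7625 i\right) = 1432174 + 7625 i$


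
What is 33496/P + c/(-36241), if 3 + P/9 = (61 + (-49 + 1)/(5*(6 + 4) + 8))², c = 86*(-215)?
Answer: 763608328298/496184917419 ≈ 1.5390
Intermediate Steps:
c = -18490
P = 27382518/841 (P = -27 + 9*(61 + (-49 + 1)/(5*(6 + 4) + 8))² = -27 + 9*(61 - 48/(5*10 + 8))² = -27 + 9*(61 - 48/(50 + 8))² = -27 + 9*(61 - 48/58)² = -27 + 9*(61 - 48*1/58)² = -27 + 9*(61 - 24/29)² = -27 + 9*(1745/29)² = -27 + 9*(3045025/841) = -27 + 27405225/841 = 27382518/841 ≈ 32559.)
33496/P + c/(-36241) = 33496/(27382518/841) - 18490/(-36241) = 33496*(841/27382518) - 18490*(-1/36241) = 14085068/13691259 + 18490/36241 = 763608328298/496184917419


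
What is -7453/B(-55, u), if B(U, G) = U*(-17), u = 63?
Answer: -7453/935 ≈ -7.9711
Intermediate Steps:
B(U, G) = -17*U
-7453/B(-55, u) = -7453/((-17*(-55))) = -7453/935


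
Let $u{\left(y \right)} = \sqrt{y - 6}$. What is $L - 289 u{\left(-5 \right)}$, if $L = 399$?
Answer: $399 - 289 i \sqrt{11} \approx 399.0 - 958.5 i$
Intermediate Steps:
$u{\left(y \right)} = \sqrt{-6 + y}$
$L - 289 u{\left(-5 \right)} = 399 - 289 \sqrt{-6 - 5} = 399 - 289 \sqrt{-11} = 399 - 289 i \sqrt{11}$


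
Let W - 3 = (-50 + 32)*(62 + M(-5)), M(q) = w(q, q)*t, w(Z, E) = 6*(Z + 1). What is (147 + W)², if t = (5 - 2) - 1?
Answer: 10404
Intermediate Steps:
w(Z, E) = 6 + 6*Z (w(Z, E) = 6*(1 + Z) = 6 + 6*Z)
t = 2 (t = 3 - 1 = 2)
M(q) = 12 + 12*q (M(q) = (6 + 6*q)*2 = 12 + 12*q)
W = -249 (W = 3 + (-50 + 32)*(62 + (12 + 12*(-5))) = 3 - 18*(62 + (12 - 60)) = 3 - 18*(62 - 48) = 3 - 18*14 = 3 - 252 = -249)
(147 + W)² = (147 - 249)² = (-102)² = 10404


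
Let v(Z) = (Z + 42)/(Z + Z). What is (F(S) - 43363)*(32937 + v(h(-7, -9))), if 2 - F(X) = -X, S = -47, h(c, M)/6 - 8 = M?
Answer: -1429599072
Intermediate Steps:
h(c, M) = 48 + 6*M
v(Z) = (42 + Z)/(2*Z) (v(Z) = (42 + Z)/((2*Z)) = (42 + Z)*(1/(2*Z)) = (42 + Z)/(2*Z))
F(X) = 2 + X (F(X) = 2 - (-1)*X = 2 + X)
(F(S) - 43363)*(32937 + v(h(-7, -9))) = ((2 - 47) - 43363)*(32937 + (42 + (48 + 6*(-9)))/(2*(48 + 6*(-9)))) = (-45 - 43363)*(32937 + (42 + (48 - 54))/(2*(48 - 54))) = -43408*(32937 + (½)*(42 - 6)/(-6)) = -43408*(32937 + (½)*(-⅙)*36) = -43408*(32937 - 3) = -43408*32934 = -1429599072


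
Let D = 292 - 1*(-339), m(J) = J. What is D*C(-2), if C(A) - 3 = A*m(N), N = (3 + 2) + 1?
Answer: -5679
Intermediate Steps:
N = 6 (N = 5 + 1 = 6)
D = 631 (D = 292 + 339 = 631)
C(A) = 3 + 6*A (C(A) = 3 + A*6 = 3 + 6*A)
D*C(-2) = 631*(3 + 6*(-2)) = 631*(3 - 12) = 631*(-9) = -5679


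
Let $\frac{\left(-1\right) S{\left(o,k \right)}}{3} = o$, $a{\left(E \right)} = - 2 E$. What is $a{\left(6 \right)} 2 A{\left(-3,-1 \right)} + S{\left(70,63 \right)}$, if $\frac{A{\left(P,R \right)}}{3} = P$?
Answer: $6$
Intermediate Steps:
$S{\left(o,k \right)} = - 3 o$
$A{\left(P,R \right)} = 3 P$
$a{\left(6 \right)} 2 A{\left(-3,-1 \right)} + S{\left(70,63 \right)} = \left(-2\right) 6 \cdot 2 \cdot 3 \left(-3\right) - 210 = \left(-12\right) 2 \left(-9\right) - 210 = \left(-24\right) \left(-9\right) - 210 = 216 - 210 = 6$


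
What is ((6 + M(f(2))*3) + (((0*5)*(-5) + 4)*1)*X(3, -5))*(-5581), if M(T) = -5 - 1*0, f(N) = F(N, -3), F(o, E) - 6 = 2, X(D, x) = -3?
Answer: 117201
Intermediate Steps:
F(o, E) = 8 (F(o, E) = 6 + 2 = 8)
f(N) = 8
M(T) = -5 (M(T) = -5 + 0 = -5)
((6 + M(f(2))*3) + (((0*5)*(-5) + 4)*1)*X(3, -5))*(-5581) = ((6 - 5*3) + (((0*5)*(-5) + 4)*1)*(-3))*(-5581) = ((6 - 15) + ((0*(-5) + 4)*1)*(-3))*(-5581) = (-9 + ((0 + 4)*1)*(-3))*(-5581) = (-9 + (4*1)*(-3))*(-5581) = (-9 + 4*(-3))*(-5581) = (-9 - 12)*(-5581) = -21*(-5581) = 117201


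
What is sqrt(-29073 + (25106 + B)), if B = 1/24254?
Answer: I*sqrt(2333613574718)/24254 ≈ 62.984*I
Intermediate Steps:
B = 1/24254 ≈ 4.1230e-5
sqrt(-29073 + (25106 + B)) = sqrt(-29073 + (25106 + 1/24254)) = sqrt(-29073 + 608920925/24254) = sqrt(-96215617/24254) = I*sqrt(2333613574718)/24254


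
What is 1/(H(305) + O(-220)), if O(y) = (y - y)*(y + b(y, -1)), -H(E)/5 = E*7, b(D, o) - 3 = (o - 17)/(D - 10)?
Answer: -1/10675 ≈ -9.3677e-5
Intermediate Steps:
b(D, o) = 3 + (-17 + o)/(-10 + D) (b(D, o) = 3 + (o - 17)/(D - 10) = 3 + (-17 + o)/(-10 + D))
H(E) = -35*E (H(E) = -5*E*7 = -35*E)
O(y) = 0 (O(y) = (y - y)*(y + (-47 - 1 + 3*y)/(-10 + y)) = 0*(y + (-48 + 3*y)/(-10 + y)) = 0)
1/(H(305) + O(-220)) = 1/(-35*305 + 0) = 1/(-10675 + 0) = 1/(-10675) = -1/10675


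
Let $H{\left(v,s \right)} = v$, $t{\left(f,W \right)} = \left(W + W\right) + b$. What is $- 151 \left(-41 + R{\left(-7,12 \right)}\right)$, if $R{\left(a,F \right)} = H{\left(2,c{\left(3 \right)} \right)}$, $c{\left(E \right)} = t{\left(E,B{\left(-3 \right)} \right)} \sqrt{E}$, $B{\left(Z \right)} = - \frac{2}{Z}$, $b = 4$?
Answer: $5889$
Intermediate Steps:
$t{\left(f,W \right)} = 4 + 2 W$ ($t{\left(f,W \right)} = \left(W + W\right) + 4 = 2 W + 4 = 4 + 2 W$)
$c{\left(E \right)} = \frac{16 \sqrt{E}}{3}$ ($c{\left(E \right)} = \left(4 + 2 \left(- \frac{2}{-3}\right)\right) \sqrt{E} = \left(4 + 2 \left(\left(-2\right) \left(- \frac{1}{3}\right)\right)\right) \sqrt{E} = \left(4 + 2 \cdot \frac{2}{3}\right) \sqrt{E} = \left(4 + \frac{4}{3}\right) \sqrt{E} = \frac{16 \sqrt{E}}{3}$)
$R{\left(a,F \right)} = 2$
$- 151 \left(-41 + R{\left(-7,12 \right)}\right) = - 151 \left(-41 + 2\right) = \left(-151\right) \left(-39\right) = 5889$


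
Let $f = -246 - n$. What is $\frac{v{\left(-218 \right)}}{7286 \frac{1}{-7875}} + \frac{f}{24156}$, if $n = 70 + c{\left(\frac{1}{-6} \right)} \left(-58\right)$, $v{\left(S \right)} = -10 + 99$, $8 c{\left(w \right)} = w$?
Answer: $- \frac{203191772159}{2112007392} \approx -96.208$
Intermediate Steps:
$c{\left(w \right)} = \frac{w}{8}$
$v{\left(S \right)} = 89$
$n = \frac{1709}{24}$ ($n = 70 + \frac{1}{8 \left(-6\right)} \left(-58\right) = 70 + \frac{1}{8} \left(- \frac{1}{6}\right) \left(-58\right) = 70 - - \frac{29}{24} = 70 + \frac{29}{24} = \frac{1709}{24} \approx 71.208$)
$f = - \frac{7613}{24}$ ($f = -246 - \frac{1709}{24} = - \frac{7613}{24} \approx -317.21$)
$\frac{v{\left(-218 \right)}}{7286 \frac{1}{-7875}} + \frac{f}{24156} = \frac{89}{7286 \frac{1}{-7875}} - \frac{7613}{24 \cdot 24156} = \frac{89}{7286 \left(- \frac{1}{7875}\right)} - \frac{7613}{579744} = \frac{89}{- \frac{7286}{7875}} - \frac{7613}{579744} = 89 \left(- \frac{7875}{7286}\right) - \frac{7613}{579744} = - \frac{700875}{7286} - \frac{7613}{579744} = - \frac{203191772159}{2112007392}$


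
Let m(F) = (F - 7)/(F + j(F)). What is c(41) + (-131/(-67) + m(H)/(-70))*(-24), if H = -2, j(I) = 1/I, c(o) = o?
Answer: -55003/11725 ≈ -4.6911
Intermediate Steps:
m(F) = (-7 + F)/(F + 1/F) (m(F) = (F - 7)/(F + 1/F) = (-7 + F)/(F + 1/F))
c(41) + (-131/(-67) + m(H)/(-70))*(-24) = 41 + (-131/(-67) - 2*(-7 - 2)/(1 + (-2)²)/(-70))*(-24) = 41 + (-131*(-1/67) - 2*(-9)/(1 + 4)*(-1/70))*(-24) = 41 + (131/67 - 2*(-9)/5*(-1/70))*(-24) = 41 + (131/67 - 2*⅕*(-9)*(-1/70))*(-24) = 41 + (131/67 + (18/5)*(-1/70))*(-24) = 41 + (131/67 - 9/175)*(-24) = 41 + (22322/11725)*(-24) = 41 - 535728/11725 = -55003/11725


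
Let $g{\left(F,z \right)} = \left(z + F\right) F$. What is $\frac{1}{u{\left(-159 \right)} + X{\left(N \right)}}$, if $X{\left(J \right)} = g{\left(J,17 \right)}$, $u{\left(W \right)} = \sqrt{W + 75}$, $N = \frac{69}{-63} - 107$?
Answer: $\frac{957523455}{9428704718252} - \frac{194481 i \sqrt{21}}{9428704718252} \approx 0.00010155 - 9.4522 \cdot 10^{-8} i$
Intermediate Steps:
$N = - \frac{2270}{21}$ ($N = 69 \left(- \frac{1}{63}\right) - 107 = - \frac{23}{21} - 107 = - \frac{2270}{21} \approx -108.1$)
$g{\left(F,z \right)} = F \left(F + z\right)$ ($g{\left(F,z \right)} = \left(F + z\right) F = F \left(F + z\right)$)
$u{\left(W \right)} = \sqrt{75 + W}$
$X{\left(J \right)} = J \left(17 + J\right)$ ($X{\left(J \right)} = J \left(J + 17\right) = J \left(17 + J\right)$)
$\frac{1}{u{\left(-159 \right)} + X{\left(N \right)}} = \frac{1}{\sqrt{75 - 159} - \frac{2270 \left(17 - \frac{2270}{21}\right)}{21}} = \frac{1}{\sqrt{-84} - - \frac{4342510}{441}} = \frac{1}{2 i \sqrt{21} + \frac{4342510}{441}} = \frac{1}{\frac{4342510}{441} + 2 i \sqrt{21}}$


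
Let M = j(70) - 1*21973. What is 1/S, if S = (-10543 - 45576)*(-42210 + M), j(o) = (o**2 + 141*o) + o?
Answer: 1/2769079817 ≈ 3.6113e-10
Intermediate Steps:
j(o) = o**2 + 142*o
M = -7133 (M = 70*(142 + 70) - 1*21973 = 70*212 - 21973 = 14840 - 21973 = -7133)
S = 2769079817 (S = (-10543 - 45576)*(-42210 - 7133) = -56119*(-49343) = 2769079817)
1/S = 1/2769079817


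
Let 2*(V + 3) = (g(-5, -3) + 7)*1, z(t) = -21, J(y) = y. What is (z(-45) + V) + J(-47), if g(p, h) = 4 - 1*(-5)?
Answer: -63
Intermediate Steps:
g(p, h) = 9 (g(p, h) = 4 + 5 = 9)
V = 5 (V = -3 + ((9 + 7)*1)/2 = -3 + (16*1)/2 = -3 + (½)*16 = -3 + 8 = 5)
(z(-45) + V) + J(-47) = (-21 + 5) - 47 = -16 - 47 = -63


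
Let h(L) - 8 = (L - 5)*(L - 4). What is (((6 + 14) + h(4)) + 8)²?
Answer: 1296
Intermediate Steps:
h(L) = 8 + (-5 + L)*(-4 + L) (h(L) = 8 + (L - 5)*(L - 4) = 8 + (-5 + L)*(-4 + L))
(((6 + 14) + h(4)) + 8)² = (((6 + 14) + (28 + 4² - 9*4)) + 8)² = ((20 + (28 + 16 - 36)) + 8)² = ((20 + 8) + 8)² = (28 + 8)² = 36² = 1296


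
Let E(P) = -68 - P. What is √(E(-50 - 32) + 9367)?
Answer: √9381 ≈ 96.856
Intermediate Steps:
√(E(-50 - 32) + 9367) = √((-68 - (-50 - 32)) + 9367) = √((-68 - 1*(-82)) + 9367) = √((-68 + 82) + 9367) = √(14 + 9367) = √9381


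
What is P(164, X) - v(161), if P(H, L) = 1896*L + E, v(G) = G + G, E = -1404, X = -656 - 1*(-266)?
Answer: -741166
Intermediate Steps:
X = -390 (X = -656 + 266 = -390)
v(G) = 2*G
P(H, L) = -1404 + 1896*L (P(H, L) = 1896*L - 1404 = -1404 + 1896*L)
P(164, X) - v(161) = (-1404 + 1896*(-390)) - 2*161 = (-1404 - 739440) - 1*322 = -740844 - 322 = -741166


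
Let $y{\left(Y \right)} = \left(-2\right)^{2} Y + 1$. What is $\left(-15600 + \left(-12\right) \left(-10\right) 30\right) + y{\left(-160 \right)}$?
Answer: $-12639$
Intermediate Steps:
$y{\left(Y \right)} = 1 + 4 Y$ ($y{\left(Y \right)} = 4 Y + 1 = 1 + 4 Y$)
$\left(-15600 + \left(-12\right) \left(-10\right) 30\right) + y{\left(-160 \right)} = \left(-15600 + \left(-12\right) \left(-10\right) 30\right) + \left(1 + 4 \left(-160\right)\right) = \left(-15600 + 120 \cdot 30\right) + \left(1 - 640\right) = \left(-15600 + 3600\right) - 639 = -12000 - 639 = -12639$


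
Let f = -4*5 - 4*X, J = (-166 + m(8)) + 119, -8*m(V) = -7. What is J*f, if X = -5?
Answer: 0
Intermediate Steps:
m(V) = 7/8 (m(V) = -1/8*(-7) = 7/8)
J = -369/8 (J = (-166 + 7/8) + 119 = -1321/8 + 119 = -369/8 ≈ -46.125)
f = 0 (f = -4*5 - 4*(-5) = -20 + 20 = 0)
J*f = -369/8*0 = 0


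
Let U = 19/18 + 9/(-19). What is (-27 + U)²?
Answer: 81631225/116964 ≈ 697.92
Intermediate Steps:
U = 199/342 (U = 19*(1/18) + 9*(-1/19) = 19/18 - 9/19 = 199/342 ≈ 0.58187)
(-27 + U)² = (-27 + 199/342)² = (-9035/342)² = 81631225/116964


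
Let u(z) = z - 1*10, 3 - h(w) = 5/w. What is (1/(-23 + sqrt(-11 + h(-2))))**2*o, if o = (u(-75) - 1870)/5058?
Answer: -3910/(2529*(46 - I*sqrt(22))**2) ≈ -0.00070825 - 0.00014595*I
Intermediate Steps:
h(w) = 3 - 5/w
u(z) = -10 + z (u(z) = z - 10 = -10 + z)
o = -1955/5058 (o = ((-10 - 75) - 1870)/5058 = (-85 - 1870)*(1/5058) = -1955*1/5058 = -1955/5058 ≈ -0.38652)
(1/(-23 + sqrt(-11 + h(-2))))**2*o = (1/(-23 + sqrt(-11 + (3 - 5/(-2)))))**2*(-1955/5058) = (1/(-23 + sqrt(-11 + (3 - 5*(-1/2)))))**2*(-1955/5058) = (1/(-23 + sqrt(-11 + (3 + 5/2))))**2*(-1955/5058) = (1/(-23 + sqrt(-11 + 11/2)))**2*(-1955/5058) = (1/(-23 + sqrt(-11/2)))**2*(-1955/5058) = (1/(-23 + I*sqrt(22)/2))**2*(-1955/5058) = -1955/5058/(-23 + I*sqrt(22)/2)**2 = -1955/(5058*(-23 + I*sqrt(22)/2)**2)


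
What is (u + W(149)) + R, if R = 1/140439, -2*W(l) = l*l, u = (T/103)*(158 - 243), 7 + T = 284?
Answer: -327755554921/28930434 ≈ -11329.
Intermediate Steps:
T = 277 (T = -7 + 284 = 277)
u = -23545/103 (u = (277/103)*(158 - 243) = (277*(1/103))*(-85) = (277/103)*(-85) = -23545/103 ≈ -228.59)
W(l) = -l²/2 (W(l) = -l*l/2 = -l²/2)
R = 1/140439 ≈ 7.1205e-6
(u + W(149)) + R = (-23545/103 - ½*149²) + 1/140439 = (-23545/103 - ½*22201) + 1/140439 = (-23545/103 - 22201/2) + 1/140439 = -2333793/206 + 1/140439 = -327755554921/28930434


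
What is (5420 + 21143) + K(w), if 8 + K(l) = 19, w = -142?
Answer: 26574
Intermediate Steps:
K(l) = 11 (K(l) = -8 + 19 = 11)
(5420 + 21143) + K(w) = (5420 + 21143) + 11 = 26563 + 11 = 26574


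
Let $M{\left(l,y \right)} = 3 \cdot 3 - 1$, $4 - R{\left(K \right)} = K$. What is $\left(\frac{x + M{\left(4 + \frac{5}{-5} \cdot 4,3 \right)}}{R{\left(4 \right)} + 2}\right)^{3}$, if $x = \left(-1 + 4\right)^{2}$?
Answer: $\frac{4913}{8} \approx 614.13$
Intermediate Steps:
$R{\left(K \right)} = 4 - K$
$M{\left(l,y \right)} = 8$ ($M{\left(l,y \right)} = 9 - 1 = 8$)
$x = 9$ ($x = 3^{2} = 9$)
$\left(\frac{x + M{\left(4 + \frac{5}{-5} \cdot 4,3 \right)}}{R{\left(4 \right)} + 2}\right)^{3} = \left(\frac{9 + 8}{\left(4 - 4\right) + 2}\right)^{3} = \left(\frac{17}{\left(4 - 4\right) + 2}\right)^{3} = \left(\frac{17}{0 + 2}\right)^{3} = \left(\frac{17}{2}\right)^{3} = \frac{4913}{8}$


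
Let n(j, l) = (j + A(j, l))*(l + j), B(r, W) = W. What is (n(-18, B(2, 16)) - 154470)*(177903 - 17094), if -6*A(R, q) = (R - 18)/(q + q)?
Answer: -198675499275/8 ≈ -2.4834e+10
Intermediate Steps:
A(R, q) = -(-18 + R)/(12*q) (A(R, q) = -(R - 18)/(6*(q + q)) = -(-18 + R)/(6*(2*q)) = -(-18 + R)*1/(2*q)/6 = -(-18 + R)/(12*q))
n(j, l) = (j + l)*(j + (18 - j)/(12*l)) (n(j, l) = (j + (18 - j)/(12*l))*(l + j) = (j + (18 - j)/(12*l))*(j + l) = (j + l)*(j + (18 - j)/(12*l)))
(n(-18, B(2, 16)) - 154470)*(177903 - 17094) = ((1/12)*(16*(18 - 1*(-18) + 12*(-18)**2 + 12*(-18)*16) - 1*(-18)*(-18 - 18))/16 - 154470)*(177903 - 17094) = ((1/12)*(1/16)*(16*(18 + 18 + 12*324 - 3456) - 1*(-18)*(-36)) - 154470)*160809 = ((1/12)*(1/16)*(16*(18 + 18 + 3888 - 3456) - 648) - 154470)*160809 = ((1/12)*(1/16)*(16*468 - 648) - 154470)*160809 = ((1/12)*(1/16)*(7488 - 648) - 154470)*160809 = ((1/12)*(1/16)*6840 - 154470)*160809 = (285/8 - 154470)*160809 = -1235475/8*160809 = -198675499275/8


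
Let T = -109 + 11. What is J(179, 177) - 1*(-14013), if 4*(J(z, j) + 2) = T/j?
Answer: 4959845/354 ≈ 14011.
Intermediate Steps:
T = -98
J(z, j) = -2 - 49/(2*j) (J(z, j) = -2 + (-98/j)/4 = -2 - 49/(2*j))
J(179, 177) - 1*(-14013) = (-2 - 49/2/177) - 1*(-14013) = (-2 - 49/2*1/177) + 14013 = (-2 - 49/354) + 14013 = -757/354 + 14013 = 4959845/354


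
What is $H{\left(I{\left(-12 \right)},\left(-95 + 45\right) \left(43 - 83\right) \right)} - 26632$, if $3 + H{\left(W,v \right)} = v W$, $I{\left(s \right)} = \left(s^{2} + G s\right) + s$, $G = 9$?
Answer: $21365$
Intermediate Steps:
$I{\left(s \right)} = s^{2} + 10 s$ ($I{\left(s \right)} = \left(s^{2} + 9 s\right) + s = s^{2} + 10 s$)
$H{\left(W,v \right)} = -3 + W v$ ($H{\left(W,v \right)} = -3 + v W = -3 + W v$)
$H{\left(I{\left(-12 \right)},\left(-95 + 45\right) \left(43 - 83\right) \right)} - 26632 = \left(-3 + - 12 \left(10 - 12\right) \left(-95 + 45\right) \left(43 - 83\right)\right) - 26632 = \left(-3 + \left(-12\right) \left(-2\right) \left(\left(-50\right) \left(-40\right)\right)\right) - 26632 = \left(-3 + 24 \cdot 2000\right) - 26632 = \left(-3 + 48000\right) - 26632 = 47997 - 26632 = 21365$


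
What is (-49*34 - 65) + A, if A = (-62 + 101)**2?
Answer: -210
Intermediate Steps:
A = 1521 (A = 39**2 = 1521)
(-49*34 - 65) + A = (-49*34 - 65) + 1521 = (-1666 - 65) + 1521 = -1731 + 1521 = -210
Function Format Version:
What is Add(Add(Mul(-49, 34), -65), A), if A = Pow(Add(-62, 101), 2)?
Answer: -210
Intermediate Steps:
A = 1521 (A = Pow(39, 2) = 1521)
Add(Add(Mul(-49, 34), -65), A) = Add(Add(Mul(-49, 34), -65), 1521) = Add(Add(-1666, -65), 1521) = Add(-1731, 1521) = -210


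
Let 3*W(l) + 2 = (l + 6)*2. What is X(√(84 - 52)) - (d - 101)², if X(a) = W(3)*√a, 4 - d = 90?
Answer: -34969 + 32*2^(¼)/3 ≈ -34956.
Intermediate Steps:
d = -86 (d = 4 - 1*90 = 4 - 90 = -86)
W(l) = 10/3 + 2*l/3 (W(l) = -⅔ + ((l + 6)*2)/3 = -⅔ + ((6 + l)*2)/3 = -⅔ + (12 + 2*l)/3 = -⅔ + (4 + 2*l/3) = 10/3 + 2*l/3)
X(a) = 16*√a/3 (X(a) = (10/3 + (⅔)*3)*√a = (10/3 + 2)*√a = 16*√a/3)
X(√(84 - 52)) - (d - 101)² = 16*√(√(84 - 52))/3 - (-86 - 101)² = 16*√(√32)/3 - 1*(-187)² = 16*√(4*√2)/3 - 1*34969 = 16*(2*2^(¼))/3 - 34969 = 32*2^(¼)/3 - 34969 = -34969 + 32*2^(¼)/3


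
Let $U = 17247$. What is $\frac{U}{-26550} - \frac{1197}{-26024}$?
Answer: $- \frac{69509263}{115156200} \approx -0.60361$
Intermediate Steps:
$\frac{U}{-26550} - \frac{1197}{-26024} = \frac{17247}{-26550} - \frac{1197}{-26024} = 17247 \left(- \frac{1}{26550}\right) - - \frac{1197}{26024} = - \frac{5749}{8850} + \frac{1197}{26024} = - \frac{69509263}{115156200}$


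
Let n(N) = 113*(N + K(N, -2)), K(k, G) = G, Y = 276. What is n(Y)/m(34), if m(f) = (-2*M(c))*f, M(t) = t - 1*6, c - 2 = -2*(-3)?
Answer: -15481/68 ≈ -227.66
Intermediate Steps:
c = 8 (c = 2 - 2*(-3) = 2 + 6 = 8)
n(N) = -226 + 113*N (n(N) = 113*(N - 2) = 113*(-2 + N) = -226 + 113*N)
M(t) = -6 + t (M(t) = t - 6 = -6 + t)
m(f) = -4*f (m(f) = (-2*(-6 + 8))*f = (-2*2)*f = -4*f)
n(Y)/m(34) = (-226 + 113*276)/((-4*34)) = (-226 + 31188)/(-136) = 30962*(-1/136) = -15481/68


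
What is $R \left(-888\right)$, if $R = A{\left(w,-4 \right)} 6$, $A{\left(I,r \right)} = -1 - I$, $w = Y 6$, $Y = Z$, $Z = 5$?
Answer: $165168$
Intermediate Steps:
$Y = 5$
$w = 30$ ($w = 5 \cdot 6 = 30$)
$R = -186$ ($R = \left(-1 - 30\right) 6 = \left(-31\right) 6 = -186$)
$R \left(-888\right) = \left(-186\right) \left(-888\right) = 165168$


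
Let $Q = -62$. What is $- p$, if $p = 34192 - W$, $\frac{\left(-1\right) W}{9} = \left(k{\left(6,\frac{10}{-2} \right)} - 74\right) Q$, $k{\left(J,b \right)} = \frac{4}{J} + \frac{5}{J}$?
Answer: $-74647$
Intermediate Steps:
$k{\left(J,b \right)} = \frac{9}{J}$
$W = -40455$ ($W = - 9 \left(\frac{9}{6} - 74\right) \left(-62\right) = - 9 \left(9 \cdot \frac{1}{6} - 74\right) \left(-62\right) = - 9 \left(\frac{3}{2} - 74\right) \left(-62\right) = - 9 \left(\left(- \frac{145}{2}\right) \left(-62\right)\right) = \left(-9\right) 4495 = -40455$)
$p = 74647$ ($p = 34192 - -40455 = 34192 + 40455 = 74647$)
$- p = \left(-1\right) 74647 = -74647$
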